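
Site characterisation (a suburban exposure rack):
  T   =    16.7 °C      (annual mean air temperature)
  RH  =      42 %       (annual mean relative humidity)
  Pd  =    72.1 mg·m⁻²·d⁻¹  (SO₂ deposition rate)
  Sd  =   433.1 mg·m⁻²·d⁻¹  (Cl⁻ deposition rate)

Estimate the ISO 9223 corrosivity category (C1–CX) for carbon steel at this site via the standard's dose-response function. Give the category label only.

carbon steel: T>10 °C ⇒ hinge -0.054·(16.7−10) = -0.3618
  sulphur-dioxide contribution → 26.41 μm/a
  chloride contribution → 34.3 μm/a
  ⇒ r_corr(carbon steel) = 60.71 μm/a
Category bounds: 50…80 μm/a bracket r_corr ⇒ C4

C4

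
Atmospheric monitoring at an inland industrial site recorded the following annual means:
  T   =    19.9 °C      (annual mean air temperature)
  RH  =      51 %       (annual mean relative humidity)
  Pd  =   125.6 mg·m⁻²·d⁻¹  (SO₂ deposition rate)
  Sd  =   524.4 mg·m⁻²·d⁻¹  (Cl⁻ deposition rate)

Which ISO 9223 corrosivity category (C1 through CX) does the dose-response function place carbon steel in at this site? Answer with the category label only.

C5

carbon steel: T>10 °C ⇒ hinge -0.054·(19.9−10) = -0.5346
  Pd branch = 1.77·Pd^0.52·e^(0.02·RH+f) = 35.5 μm/a
  Cl⁻ term: 0.102·524.4^0.62·exp(0.033·51+0.04·19.9) = 59.08
  sum: 35.5 + 59.08 → r_corr = 94.58 μm/a
ISO 9223 Table 2 (carbon steel): 80 < 94.6 ≤ 200 μm/a ⇒ C5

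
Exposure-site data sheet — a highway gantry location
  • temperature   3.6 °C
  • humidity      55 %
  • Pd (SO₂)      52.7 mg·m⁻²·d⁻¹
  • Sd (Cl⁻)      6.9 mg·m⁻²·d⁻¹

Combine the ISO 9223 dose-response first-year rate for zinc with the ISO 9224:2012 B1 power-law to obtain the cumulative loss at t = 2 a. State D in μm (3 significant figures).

D(2) = 1.47 μm

zinc: T≤10 °C ⇒ hinge +0.038·(3.6−10) = -0.2432
  Pd branch = 0.0129·Pd^0.44·e^(0.046·RH+f) = 0.7267 μm/a
  Cl⁻ term: 0.0175·6.9^0.57·exp(0.008·55+0.085·3.6) = 0.111
  sum: 0.7267 + 0.111 → r_corr = 0.8376 μm/a
Power-law: D(2) = r_corr · 2^0.813
  D(2) = 0.8376 × 2^0.813 = 0.8376 × 1.757 = 1.472 μm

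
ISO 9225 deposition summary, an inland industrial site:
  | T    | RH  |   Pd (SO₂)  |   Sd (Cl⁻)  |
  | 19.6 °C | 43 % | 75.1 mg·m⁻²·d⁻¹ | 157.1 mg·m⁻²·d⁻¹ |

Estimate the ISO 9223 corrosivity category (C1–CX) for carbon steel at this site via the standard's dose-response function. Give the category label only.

carbon steel: temperature factor f = -0.054·(9.6) = -0.5184
  sulphur-dioxide contribution → 23.53 μm/a
  chloride contribution → 21.23 μm/a
  ⇒ r_corr(carbon steel) = 44.76 μm/a
Category bounds: 25…50 μm/a bracket r_corr ⇒ C3

C3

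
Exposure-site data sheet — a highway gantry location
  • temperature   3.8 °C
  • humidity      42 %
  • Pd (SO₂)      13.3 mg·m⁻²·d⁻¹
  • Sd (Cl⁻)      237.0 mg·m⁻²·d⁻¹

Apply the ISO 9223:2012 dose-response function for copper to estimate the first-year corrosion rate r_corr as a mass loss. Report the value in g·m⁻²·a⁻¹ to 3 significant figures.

r_corr = 2.70 g·m⁻²·a⁻¹

copper: T≤10 °C ⇒ hinge +0.126·(3.8−10) = -0.7812
  sulphur-dioxide contribution → 0.05667 μm/a
  chloride contribution → 0.2451 μm/a
  total first-year rate 0.3018 μm/a
Convert to mass loss: 0.3018 μm/a × 8.96 g/cm³ = 2.704 g·m⁻²·a⁻¹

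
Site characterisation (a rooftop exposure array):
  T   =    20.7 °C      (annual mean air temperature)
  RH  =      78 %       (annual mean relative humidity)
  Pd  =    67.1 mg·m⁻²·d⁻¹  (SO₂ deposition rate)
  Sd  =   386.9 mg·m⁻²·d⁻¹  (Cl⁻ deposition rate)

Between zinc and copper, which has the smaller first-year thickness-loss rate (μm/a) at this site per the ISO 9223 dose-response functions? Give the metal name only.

zinc: temperature factor f = -0.071·(10.7) = -0.7597
  Pd branch = 0.0129·Pd^0.44·e^(0.046·RH+f) = 1.389 μm/a
  Sd branch = 0.0175·Sd^0.57·e^(0.008·RH+0.085·T) = 5.664 μm/a
  r_corr = 1.389 + 5.664 = 7.053 μm/a
copper: temperature factor f = -0.080·(10.7) = -0.8560
  Pd branch = 0.0053·Pd^0.26·e^(0.059·RH+f) = 0.67 μm/a
  Cl⁻ term: 0.01025·386.9^0.27·exp(0.036·78+0.049·20.7) = 2.341
  r_corr = 0.67 + 2.341 = 3.011 μm/a
Ordering by μm/a: zinc (7.05) > copper (3.01)

copper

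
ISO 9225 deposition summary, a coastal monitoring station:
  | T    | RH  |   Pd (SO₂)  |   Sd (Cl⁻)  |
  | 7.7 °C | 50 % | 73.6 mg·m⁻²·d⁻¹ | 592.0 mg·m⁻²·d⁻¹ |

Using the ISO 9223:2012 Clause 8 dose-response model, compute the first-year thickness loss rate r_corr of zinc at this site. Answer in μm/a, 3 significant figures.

zinc: f(T) = +0.038·(T−10) [T≤10 °C] = -0.0874
  SO₂ term: 0.0129·73.6^0.44·exp(0.046·50-0.0874) = 0.7815
  Cl⁻ term: 0.0175·592.0^0.57·exp(0.008·50+0.085·7.7) = 1.911
  r_corr = 0.7815 + 1.911 = 2.692 μm/a

r_corr = 2.69 μm/a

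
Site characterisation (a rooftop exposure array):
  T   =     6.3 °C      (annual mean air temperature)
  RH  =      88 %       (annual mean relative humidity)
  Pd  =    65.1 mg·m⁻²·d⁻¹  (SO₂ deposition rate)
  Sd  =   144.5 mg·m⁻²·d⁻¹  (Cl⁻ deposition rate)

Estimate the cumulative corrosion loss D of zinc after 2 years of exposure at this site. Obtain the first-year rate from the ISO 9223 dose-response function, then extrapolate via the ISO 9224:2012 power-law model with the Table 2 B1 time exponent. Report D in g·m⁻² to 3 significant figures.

zinc: f(T) = +0.038·(T−10) [T≤10 °C] = -0.1406
  SO₂ term: 0.0129·65.1^0.44·exp(0.046·88-0.1406) = 4.032
  Sd branch = 0.0175·Sd^0.57·e^(0.008·RH+0.085·T) = 1.029 μm/a
  sum: 4.032 + 1.029 → r_corr = 5.061 μm/a
Long-term exponent b (ISO 9224 Table 2, B1) = 0.813
  D(2) = 5.061 × 2^0.813 = 5.061 × 1.757 = 8.892 μm
  Mass loss = 8.892 μm × 7.14 g/cm³ = 63.49 g·m⁻²

D(2) = 63.5 g·m⁻²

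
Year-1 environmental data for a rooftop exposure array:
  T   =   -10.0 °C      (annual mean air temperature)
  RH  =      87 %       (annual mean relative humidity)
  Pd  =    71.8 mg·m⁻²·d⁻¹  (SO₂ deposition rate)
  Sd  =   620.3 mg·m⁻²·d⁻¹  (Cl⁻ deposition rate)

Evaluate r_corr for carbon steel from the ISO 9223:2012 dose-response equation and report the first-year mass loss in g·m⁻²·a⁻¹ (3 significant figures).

r_corr = 547 g·m⁻²·a⁻¹

carbon steel: temperature factor f = +0.150·(-20.0) = -3.0000
  Pd branch = 1.77·Pd^0.52·e^(0.02·RH+f) = 4.634 μm/a
  Cl⁻ term: 0.102·620.3^0.62·exp(0.033·87+0.04·-10.0) = 65.04
  sum: 4.634 + 65.04 → r_corr = 69.67 μm/a
Convert to mass loss: 69.67 μm/a × 7.85 g/cm³ = 546.9 g·m⁻²·a⁻¹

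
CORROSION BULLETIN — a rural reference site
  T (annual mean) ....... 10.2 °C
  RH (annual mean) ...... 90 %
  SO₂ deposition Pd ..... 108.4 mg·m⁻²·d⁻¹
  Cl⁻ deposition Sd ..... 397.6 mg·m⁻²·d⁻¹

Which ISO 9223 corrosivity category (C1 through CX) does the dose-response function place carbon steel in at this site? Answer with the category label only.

CX

carbon steel: f(T) = -0.054·(T−10) [T>10 °C] = -0.0108
  sulphur-dioxide contribution → 121.1 μm/a
  chloride contribution → 122.3 μm/a
  total first-year rate 243.4 μm/a
243 μm/a falls in (200, 700] for carbon steel → category CX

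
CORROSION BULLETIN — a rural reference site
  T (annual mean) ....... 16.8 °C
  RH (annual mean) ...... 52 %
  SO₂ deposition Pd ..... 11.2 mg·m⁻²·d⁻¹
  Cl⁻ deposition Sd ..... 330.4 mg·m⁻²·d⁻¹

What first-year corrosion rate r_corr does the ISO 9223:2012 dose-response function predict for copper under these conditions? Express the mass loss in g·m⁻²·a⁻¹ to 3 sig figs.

copper: T>10 °C ⇒ hinge -0.080·(16.8−10) = -0.5440
  SO₂ term: 0.0053·11.2^0.26·exp(0.059·52-0.5440) = 0.1239
  Sd branch = 0.01025·Sd^0.27·e^(0.036·RH+0.049·T) = 0.7267 μm/a
  r_corr = 0.1239 + 0.7267 = 0.8507 μm/a
Convert to mass loss: 0.8507 μm/a × 8.96 g/cm³ = 7.622 g·m⁻²·a⁻¹

r_corr = 7.62 g·m⁻²·a⁻¹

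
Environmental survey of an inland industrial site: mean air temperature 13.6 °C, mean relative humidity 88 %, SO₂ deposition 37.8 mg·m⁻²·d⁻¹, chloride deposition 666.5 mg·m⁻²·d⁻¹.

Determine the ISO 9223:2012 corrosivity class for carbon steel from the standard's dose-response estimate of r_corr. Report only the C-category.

CX

carbon steel: temperature factor f = -0.054·(3.6) = -0.1944
  SO₂ term: 1.77·37.8^0.52·exp(0.02·88-0.1944) = 56
  Sd branch = 0.102·Sd^0.62·e^(0.033·RH+0.04·T) = 180.6 μm/a
  r_corr = 56 + 180.6 = 236.6 μm/a
Category bounds: 200…700 μm/a bracket r_corr ⇒ CX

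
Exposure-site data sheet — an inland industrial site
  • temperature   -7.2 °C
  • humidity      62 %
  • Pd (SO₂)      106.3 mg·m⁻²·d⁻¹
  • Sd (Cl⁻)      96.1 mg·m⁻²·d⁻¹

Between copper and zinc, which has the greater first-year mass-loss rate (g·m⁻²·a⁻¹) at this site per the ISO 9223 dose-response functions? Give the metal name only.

copper: f(T) = +0.126·(T−10) [T≤10 °C] = -2.1672
  Pd branch = 0.0053·Pd^0.26·e^(0.059·RH+f) = 0.07918 μm/a
  Sd branch = 0.01025·Sd^0.27·e^(0.036·RH+0.049·T) = 0.2302 μm/a
  sum: 0.07918 + 0.2302 → r_corr = 0.3094 μm/a
  mass loss = 0.3094 μm/a × 8.96 g/cm³ = 2.772 g·m⁻²·a⁻¹
zinc: f(T) = +0.038·(T−10) [T≤10 °C] = -0.6536
  Pd branch = 0.0129·Pd^0.44·e^(0.046·RH+f) = 0.9058 μm/a
  Cl⁻ term: 0.0175·96.1^0.57·exp(0.008·62+0.085·-7.2) = 0.2103
  r_corr = 0.9058 + 0.2103 = 1.116 μm/a
  mass loss = 1.116 μm/a × 7.14 g/cm³ = 7.969 g·m⁻²·a⁻¹
Ordering by g·m⁻²·a⁻¹: zinc (7.97) > copper (2.77)

zinc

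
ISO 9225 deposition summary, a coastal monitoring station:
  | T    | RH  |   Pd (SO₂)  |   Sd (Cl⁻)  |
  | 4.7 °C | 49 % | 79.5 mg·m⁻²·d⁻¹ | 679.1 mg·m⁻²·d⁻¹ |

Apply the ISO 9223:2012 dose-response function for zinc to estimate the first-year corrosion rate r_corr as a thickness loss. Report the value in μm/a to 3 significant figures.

r_corr = 2.28 μm/a

zinc: temperature factor f = +0.038·(-5.3) = -0.2014
  sulphur-dioxide contribution → 0.6889 μm/a
  chloride contribution → 1.588 μm/a
  total first-year rate 2.277 μm/a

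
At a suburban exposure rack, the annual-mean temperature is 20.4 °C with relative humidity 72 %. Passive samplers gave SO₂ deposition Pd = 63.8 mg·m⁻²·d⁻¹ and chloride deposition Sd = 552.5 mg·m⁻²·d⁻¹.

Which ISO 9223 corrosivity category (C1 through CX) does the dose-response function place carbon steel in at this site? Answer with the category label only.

carbon steel: temperature factor f = -0.054·(10.4) = -0.5616
  sulphur-dioxide contribution → 36.98 μm/a
  chloride contribution → 124.5 μm/a
  total first-year rate 161.5 μm/a
Category bounds: 80…200 μm/a bracket r_corr ⇒ C5

C5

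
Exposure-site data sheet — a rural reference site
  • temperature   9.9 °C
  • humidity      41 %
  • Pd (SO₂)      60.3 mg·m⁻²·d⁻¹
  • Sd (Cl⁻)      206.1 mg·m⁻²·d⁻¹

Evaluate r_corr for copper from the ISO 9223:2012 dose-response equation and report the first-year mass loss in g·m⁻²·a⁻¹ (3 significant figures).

copper: T≤10 °C ⇒ hinge +0.126·(9.9−10) = -0.0126
  sulphur-dioxide contribution → 0.1707 μm/a
  chloride contribution → 0.3071 μm/a
  ⇒ r_corr(copper) = 0.4778 μm/a
Convert to mass loss: 0.4778 μm/a × 8.96 g/cm³ = 4.281 g·m⁻²·a⁻¹

r_corr = 4.28 g·m⁻²·a⁻¹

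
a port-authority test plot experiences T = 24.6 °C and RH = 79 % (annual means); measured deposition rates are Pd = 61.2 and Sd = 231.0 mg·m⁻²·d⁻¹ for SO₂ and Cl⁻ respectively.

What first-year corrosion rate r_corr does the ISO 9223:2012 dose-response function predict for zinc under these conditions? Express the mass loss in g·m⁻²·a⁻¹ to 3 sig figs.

r_corr = 49.9 g·m⁻²·a⁻¹

zinc: f(T) = -0.071·(T−10) [T>10 °C] = -1.0366
  SO₂ term: 0.0129·61.2^0.44·exp(0.046·79-1.0366) = 1.059
  Cl⁻ term: 0.0175·231.0^0.57·exp(0.008·79+0.085·24.6) = 5.928
  r_corr = 1.059 + 5.928 = 6.986 μm/a
Convert to mass loss: 6.986 μm/a × 7.14 g/cm³ = 49.88 g·m⁻²·a⁻¹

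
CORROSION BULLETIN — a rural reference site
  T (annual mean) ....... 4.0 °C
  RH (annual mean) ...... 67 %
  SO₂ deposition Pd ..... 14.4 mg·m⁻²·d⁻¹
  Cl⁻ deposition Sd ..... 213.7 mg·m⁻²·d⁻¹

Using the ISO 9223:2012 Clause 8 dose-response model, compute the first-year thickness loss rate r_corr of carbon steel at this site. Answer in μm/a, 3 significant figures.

r_corr = 41.4 μm/a

carbon steel: temperature factor f = +0.150·(-6.0) = -0.9000
  SO₂ term: 1.77·14.4^0.52·exp(0.02·67-0.9000) = 11
  Sd branch = 0.102·Sd^0.62·e^(0.033·RH+0.04·T) = 30.39 μm/a
  r_corr = 11 + 30.39 = 41.39 μm/a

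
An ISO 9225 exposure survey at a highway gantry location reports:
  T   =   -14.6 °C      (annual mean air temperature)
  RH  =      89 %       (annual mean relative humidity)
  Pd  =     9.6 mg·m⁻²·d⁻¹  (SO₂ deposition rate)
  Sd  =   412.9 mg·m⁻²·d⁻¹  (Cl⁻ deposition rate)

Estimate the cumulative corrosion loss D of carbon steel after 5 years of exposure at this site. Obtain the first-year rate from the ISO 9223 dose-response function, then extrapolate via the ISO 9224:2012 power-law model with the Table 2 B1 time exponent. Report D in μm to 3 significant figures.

carbon steel: f(T) = +0.150·(T−10) [T≤10 °C] = -3.6900
  sulphur-dioxide contribution → 0.8497 μm/a
  chloride contribution → 44.91 μm/a
  ⇒ r_corr(carbon steel) = 45.76 μm/a
Power-law: D(5) = r_corr · 5^0.523
  D(5) = 45.76 × 5^0.523 = 45.76 × 2.32 = 106.2 μm

D(5) = 106 μm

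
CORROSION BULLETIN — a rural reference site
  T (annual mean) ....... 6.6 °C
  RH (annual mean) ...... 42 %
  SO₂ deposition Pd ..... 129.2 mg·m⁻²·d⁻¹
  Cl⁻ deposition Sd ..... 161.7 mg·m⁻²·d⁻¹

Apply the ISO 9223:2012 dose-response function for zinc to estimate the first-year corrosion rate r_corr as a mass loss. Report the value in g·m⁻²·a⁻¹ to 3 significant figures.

r_corr = 10.3 g·m⁻²·a⁻¹

zinc: temperature factor f = +0.038·(-3.4) = -0.1292
  SO₂ term: 0.0129·129.2^0.44·exp(0.046·42-0.1292) = 0.6645
  Sd branch = 0.0175·Sd^0.57·e^(0.008·RH+0.085·T) = 0.779 μm/a
  sum: 0.6645 + 0.779 → r_corr = 1.444 μm/a
Convert to mass loss: 1.444 μm/a × 7.14 g/cm³ = 10.31 g·m⁻²·a⁻¹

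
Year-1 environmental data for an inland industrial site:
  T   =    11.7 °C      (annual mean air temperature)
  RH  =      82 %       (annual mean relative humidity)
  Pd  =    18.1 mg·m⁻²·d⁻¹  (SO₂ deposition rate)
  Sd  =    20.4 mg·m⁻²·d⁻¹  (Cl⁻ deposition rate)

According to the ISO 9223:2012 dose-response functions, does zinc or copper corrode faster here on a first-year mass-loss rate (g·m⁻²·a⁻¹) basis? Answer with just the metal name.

copper

zinc: T>10 °C ⇒ hinge -0.071·(11.7−10) = -0.1207
  sulphur-dioxide contribution → 1.777 μm/a
  chloride contribution → 0.5085 μm/a
  ⇒ r_corr(zinc) = 2.286 μm/a
  mass loss = 2.286 μm/a × 7.14 g/cm³ = 16.32 g·m⁻²·a⁻¹
copper: temperature factor f = -0.080·(1.7) = -0.1360
  sulphur-dioxide contribution → 1.24 μm/a
  chloride contribution → 0.7859 μm/a
  ⇒ r_corr(copper) = 2.026 μm/a
  mass loss = 2.026 μm/a × 8.96 g/cm³ = 18.15 g·m⁻²·a⁻¹
Ordering by g·m⁻²·a⁻¹: copper (18.1) > zinc (16.3)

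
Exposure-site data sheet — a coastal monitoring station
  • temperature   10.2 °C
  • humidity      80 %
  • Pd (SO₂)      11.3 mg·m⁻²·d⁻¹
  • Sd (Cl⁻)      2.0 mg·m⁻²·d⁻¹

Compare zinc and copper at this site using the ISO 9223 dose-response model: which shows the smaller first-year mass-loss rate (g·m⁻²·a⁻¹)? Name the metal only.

zinc: f(T) = -0.071·(T−10) [T>10 °C] = -0.0142
  SO₂ term: 0.0129·11.3^0.44·exp(0.046·80-0.0142) = 1.465
  Cl⁻ term: 0.0175·2.0^0.57·exp(0.008·80+0.085·10.2) = 0.1172
  sum: 1.465 + 0.1172 → r_corr = 1.583 μm/a
  mass loss = 1.583 μm/a × 7.14 g/cm³ = 11.3 g·m⁻²·a⁻¹
copper: temperature factor f = -0.080·(0.2) = -0.0160
  Pd branch = 0.0053·Pd^0.26·e^(0.059·RH+f) = 1.099 μm/a
  Cl⁻ term: 0.01025·2.0^0.27·exp(0.036·80+0.049·10.2) = 0.3629
  sum: 1.099 + 0.3629 → r_corr = 1.462 μm/a
  mass loss = 1.462 μm/a × 8.96 g/cm³ = 13.1 g·m⁻²·a⁻¹
Ordering by g·m⁻²·a⁻¹: copper (13.1) > zinc (11.3)

zinc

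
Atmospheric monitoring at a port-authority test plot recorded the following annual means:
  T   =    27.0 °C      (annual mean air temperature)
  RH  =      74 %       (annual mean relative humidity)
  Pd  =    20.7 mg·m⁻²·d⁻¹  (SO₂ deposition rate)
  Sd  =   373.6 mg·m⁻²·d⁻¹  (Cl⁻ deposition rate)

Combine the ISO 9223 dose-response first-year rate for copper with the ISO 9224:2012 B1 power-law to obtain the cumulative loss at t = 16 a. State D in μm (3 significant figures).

D(16) = 18.9 μm

copper: f(T) = -0.080·(T−10) [T>10 °C] = -1.3600
  Pd branch = 0.0053·Pd^0.26·e^(0.059·RH+f) = 0.2355 μm/a
  Cl⁻ term: 0.01025·373.6^0.27·exp(0.036·74+0.049·27.0) = 2.734
  r_corr = 0.2355 + 2.734 = 2.97 μm/a
Long-term exponent b (ISO 9224 Table 2, B1) = 0.667
  D(16) = 2.97 × 16^0.667 = 2.97 × 6.355 = 18.87 μm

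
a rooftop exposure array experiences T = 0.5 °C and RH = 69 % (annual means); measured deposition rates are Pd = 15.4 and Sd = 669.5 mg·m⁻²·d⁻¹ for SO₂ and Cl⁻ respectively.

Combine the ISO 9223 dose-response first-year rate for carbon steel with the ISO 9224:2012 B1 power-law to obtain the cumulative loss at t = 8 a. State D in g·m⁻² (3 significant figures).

D(8) = 1.50e+03 g·m⁻²

carbon steel: T≤10 °C ⇒ hinge +0.150·(0.5−10) = -1.4250
  Pd branch = 1.77·Pd^0.52·e^(0.02·RH+f) = 7.014 μm/a
  Sd branch = 0.102·Sd^0.62·e^(0.033·RH+0.04·T) = 57.3 μm/a
  r_corr = 7.014 + 57.3 = 64.31 μm/a
ISO 9224: D(t) = r_corr · t^b with b = 0.523 (carbon steel, B1)
  D(8) = 64.31 × 8^0.523 = 64.31 × 2.967 = 190.8 μm
  Mass loss = 190.8 μm × 7.85 g/cm³ = 1498 g·m⁻²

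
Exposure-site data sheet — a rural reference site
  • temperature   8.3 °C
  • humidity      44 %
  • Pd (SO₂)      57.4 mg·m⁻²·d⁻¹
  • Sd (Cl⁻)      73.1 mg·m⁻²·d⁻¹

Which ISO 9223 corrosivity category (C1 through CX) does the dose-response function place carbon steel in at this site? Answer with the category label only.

carbon steel: T≤10 °C ⇒ hinge +0.150·(8.3−10) = -0.2550
  Pd branch = 1.77·Pd^0.52·e^(0.02·RH+f) = 27.17 μm/a
  Cl⁻ term: 0.102·73.1^0.62·exp(0.033·44+0.04·8.3) = 8.69
  r_corr = 27.17 + 8.69 = 35.86 μm/a
35.9 μm/a falls in (25, 50] for carbon steel → category C3

C3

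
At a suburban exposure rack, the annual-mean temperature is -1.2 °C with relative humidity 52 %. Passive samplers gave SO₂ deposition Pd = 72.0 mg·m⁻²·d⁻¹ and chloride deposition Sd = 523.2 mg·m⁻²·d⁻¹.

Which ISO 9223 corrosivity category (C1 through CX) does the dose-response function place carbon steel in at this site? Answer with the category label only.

C3

carbon steel: T≤10 °C ⇒ hinge +0.150·(-1.2−10) = -1.6800
  SO₂ term: 1.77·72.0^0.52·exp(0.02·52-1.6800) = 8.627
  Sd branch = 0.102·Sd^0.62·e^(0.033·RH+0.04·T) = 26.22 μm/a
  r_corr = 8.627 + 26.22 = 34.84 μm/a
34.8 μm/a falls in (25, 50] for carbon steel → category C3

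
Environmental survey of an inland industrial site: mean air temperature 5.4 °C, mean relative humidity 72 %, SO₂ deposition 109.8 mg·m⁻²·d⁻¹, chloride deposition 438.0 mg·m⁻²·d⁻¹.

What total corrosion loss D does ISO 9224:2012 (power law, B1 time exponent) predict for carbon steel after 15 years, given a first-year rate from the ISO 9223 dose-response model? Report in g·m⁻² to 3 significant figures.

D(15) = 3.31e+03 g·m⁻²

carbon steel: T≤10 °C ⇒ hinge +0.150·(5.4−10) = -0.6900
  Pd branch = 1.77·Pd^0.52·e^(0.02·RH+f) = 43.13 μm/a
  Cl⁻ term: 0.102·438.0^0.62·exp(0.033·72+0.04·5.4) = 59.16
  sum: 43.13 + 59.16 → r_corr = 102.3 μm/a
Long-term exponent b (ISO 9224 Table 2, B1) = 0.523
  D(15) = 102.3 × 15^0.523 = 102.3 × 4.122 = 421.6 μm
  Mass loss = 421.6 μm × 7.85 g/cm³ = 3310 g·m⁻²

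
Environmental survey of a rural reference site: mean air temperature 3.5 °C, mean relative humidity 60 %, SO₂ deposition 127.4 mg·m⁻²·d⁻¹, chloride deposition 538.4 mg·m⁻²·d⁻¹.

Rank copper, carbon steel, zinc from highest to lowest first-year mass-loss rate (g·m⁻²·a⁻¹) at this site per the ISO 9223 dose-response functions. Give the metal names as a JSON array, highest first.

copper: T≤10 °C ⇒ hinge +0.126·(3.5−10) = -0.8190
  sulphur-dioxide contribution → 0.284 μm/a
  chloride contribution → 0.5763 μm/a
  total first-year rate 0.8604 μm/a
  mass loss = 0.8604 μm/a × 8.96 g/cm³ = 7.709 g·m⁻²·a⁻¹
carbon steel: f(T) = +0.150·(T−10) [T≤10 °C] = -0.9750
  sulphur-dioxide contribution → 27.57 μm/a
  chloride contribution → 41.94 μm/a
  total first-year rate 69.5 μm/a
  mass loss = 69.5 μm/a × 7.85 g/cm³ = 545.6 g·m⁻²·a⁻¹
zinc: temperature factor f = +0.038·(-6.5) = -0.2470
  sulphur-dioxide contribution → 1.344 μm/a
  chloride contribution → 1.372 μm/a
  total first-year rate 2.716 μm/a
  mass loss = 2.716 μm/a × 7.14 g/cm³ = 19.39 g·m⁻²·a⁻¹
Ordering by g·m⁻²·a⁻¹: carbon steel (546) > zinc (19.4) > copper (7.71)

["carbon steel", "zinc", "copper"]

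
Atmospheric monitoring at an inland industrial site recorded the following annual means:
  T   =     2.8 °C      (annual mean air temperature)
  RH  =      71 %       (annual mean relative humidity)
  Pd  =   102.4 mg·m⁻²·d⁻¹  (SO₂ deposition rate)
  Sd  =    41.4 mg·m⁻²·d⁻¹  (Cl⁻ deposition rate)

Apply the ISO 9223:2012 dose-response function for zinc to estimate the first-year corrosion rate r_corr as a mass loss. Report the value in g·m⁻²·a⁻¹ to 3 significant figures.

r_corr = 16.4 g·m⁻²·a⁻¹

zinc: temperature factor f = +0.038·(-7.2) = -0.2736
  SO₂ term: 0.0129·102.4^0.44·exp(0.046·71-0.2736) = 1.971
  Cl⁻ term: 0.0175·41.4^0.57·exp(0.008·71+0.085·2.8) = 0.3272
  sum: 1.971 + 0.3272 → r_corr = 2.298 μm/a
Convert to mass loss: 2.298 μm/a × 7.14 g/cm³ = 16.41 g·m⁻²·a⁻¹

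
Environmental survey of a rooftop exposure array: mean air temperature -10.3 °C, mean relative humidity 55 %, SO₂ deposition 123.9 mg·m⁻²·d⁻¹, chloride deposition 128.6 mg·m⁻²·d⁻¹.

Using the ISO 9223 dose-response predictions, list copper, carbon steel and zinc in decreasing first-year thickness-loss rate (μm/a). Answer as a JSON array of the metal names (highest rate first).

["carbon steel", "zinc", "copper"]

copper: f(T) = +0.126·(T−10) [T≤10 °C] = -2.5578
  Pd branch = 0.0053·Pd^0.26·e^(0.059·RH+f) = 0.03689 μm/a
  Sd branch = 0.01025·Sd^0.27·e^(0.036·RH+0.049·T) = 0.1663 μm/a
  sum: 0.03689 + 0.1663 → r_corr = 0.2032 μm/a
carbon steel: f(T) = +0.150·(T−10) [T≤10 °C] = -3.0450
  Pd branch = 1.77·Pd^0.52·e^(0.02·RH+f) = 3.102 μm/a
  Sd branch = 0.102·Sd^0.62·e^(0.033·RH+0.04·T) = 8.426 μm/a
  sum: 3.102 + 8.426 → r_corr = 11.53 μm/a
zinc: f(T) = +0.038·(T−10) [T≤10 °C] = -0.7714
  SO₂ term: 0.0129·123.9^0.44·exp(0.046·55-0.7714) = 0.6242
  Sd branch = 0.0175·Sd^0.57·e^(0.008·RH+0.085·T) = 0.1804 μm/a
  r_corr = 0.6242 + 0.1804 = 0.8045 μm/a
Ordering by μm/a: carbon steel (11.5) > zinc (0.805) > copper (0.203)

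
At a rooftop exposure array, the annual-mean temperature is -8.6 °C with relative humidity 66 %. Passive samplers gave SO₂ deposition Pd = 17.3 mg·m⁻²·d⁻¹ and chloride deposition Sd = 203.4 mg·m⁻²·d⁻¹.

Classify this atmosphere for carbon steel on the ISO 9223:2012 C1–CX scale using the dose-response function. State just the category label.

carbon steel: T≤10 °C ⇒ hinge +0.150·(-8.6−10) = -2.7900
  SO₂ term: 1.77·17.3^0.52·exp(0.02·66-2.7900) = 1.792
  Sd branch = 0.102·Sd^0.62·e^(0.033·RH+0.04·T) = 17.23 μm/a
  sum: 1.792 + 17.23 → r_corr = 19.02 μm/a
ISO 9223 Table 2 (carbon steel): 1.3 < 19 ≤ 25 μm/a ⇒ C2

C2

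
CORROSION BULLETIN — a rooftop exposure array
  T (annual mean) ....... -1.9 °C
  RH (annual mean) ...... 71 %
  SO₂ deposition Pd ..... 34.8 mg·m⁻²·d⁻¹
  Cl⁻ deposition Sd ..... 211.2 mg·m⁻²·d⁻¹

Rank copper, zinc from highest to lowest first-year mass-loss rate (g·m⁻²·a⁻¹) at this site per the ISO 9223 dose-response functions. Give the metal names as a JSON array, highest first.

copper: f(T) = +0.126·(T−10) [T≤10 °C] = -1.4994
  SO₂ term: 0.0053·34.8^0.26·exp(0.059·71-1.4994) = 0.1964
  Cl⁻ term: 0.01025·211.2^0.27·exp(0.036·71+0.049·-1.9) = 0.5105
  r_corr = 0.1964 + 0.5105 = 0.7069 μm/a
  mass loss = 0.7069 μm/a × 8.96 g/cm³ = 6.334 g·m⁻²·a⁻¹
zinc: temperature factor f = +0.038·(-11.9) = -0.4522
  SO₂ term: 0.0129·34.8^0.44·exp(0.046·71-0.4522) = 1.025
  Cl⁻ term: 0.0175·211.2^0.57·exp(0.008·71+0.085·-1.9) = 0.5555
  sum: 1.025 + 0.5555 → r_corr = 1.581 μm/a
  mass loss = 1.581 μm/a × 7.14 g/cm³ = 11.29 g·m⁻²·a⁻¹
Ordering by g·m⁻²·a⁻¹: zinc (11.3) > copper (6.33)

["zinc", "copper"]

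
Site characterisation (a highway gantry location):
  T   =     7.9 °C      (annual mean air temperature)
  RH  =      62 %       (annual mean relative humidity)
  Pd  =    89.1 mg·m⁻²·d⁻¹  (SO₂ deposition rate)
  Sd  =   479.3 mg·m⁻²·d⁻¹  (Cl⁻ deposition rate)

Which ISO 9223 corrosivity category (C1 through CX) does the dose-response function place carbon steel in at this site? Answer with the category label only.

carbon steel: T≤10 °C ⇒ hinge +0.150·(7.9−10) = -0.3150
  SO₂ term: 1.77·89.1^0.52·exp(0.02·62-0.3150) = 46.09
  Sd branch = 0.102·Sd^0.62·e^(0.033·RH+0.04·T) = 49.7 μm/a
  r_corr = 46.09 + 49.7 = 95.8 μm/a
Category bounds: 80…200 μm/a bracket r_corr ⇒ C5

C5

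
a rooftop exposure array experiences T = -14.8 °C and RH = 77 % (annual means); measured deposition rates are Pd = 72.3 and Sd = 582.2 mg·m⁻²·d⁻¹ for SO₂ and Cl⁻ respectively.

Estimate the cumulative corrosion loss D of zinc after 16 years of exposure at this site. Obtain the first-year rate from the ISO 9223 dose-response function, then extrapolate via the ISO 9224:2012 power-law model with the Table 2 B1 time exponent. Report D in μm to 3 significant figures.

zinc: f(T) = +0.038·(T−10) [T≤10 °C] = -0.9424
  sulphur-dioxide contribution → 1.142 μm/a
  chloride contribution → 0.347 μm/a
  total first-year rate 1.489 μm/a
Power-law: D(16) = r_corr · 16^0.813
  D(16) = 1.489 × 16^0.813 = 1.489 × 9.527 = 14.18 μm

D(16) = 14.2 μm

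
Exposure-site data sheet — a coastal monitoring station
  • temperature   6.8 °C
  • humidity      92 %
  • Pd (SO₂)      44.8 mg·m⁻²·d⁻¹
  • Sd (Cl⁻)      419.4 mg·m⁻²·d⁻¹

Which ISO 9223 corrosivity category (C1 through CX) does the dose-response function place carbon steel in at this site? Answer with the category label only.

C5

carbon steel: temperature factor f = +0.150·(-3.2) = -0.4800
  Pd branch = 1.77·Pd^0.52·e^(0.02·RH+f) = 49.81 μm/a
  Sd branch = 0.102·Sd^0.62·e^(0.033·RH+0.04·T) = 117.8 μm/a
  r_corr = 49.81 + 117.8 = 167.6 μm/a
Category bounds: 80…200 μm/a bracket r_corr ⇒ C5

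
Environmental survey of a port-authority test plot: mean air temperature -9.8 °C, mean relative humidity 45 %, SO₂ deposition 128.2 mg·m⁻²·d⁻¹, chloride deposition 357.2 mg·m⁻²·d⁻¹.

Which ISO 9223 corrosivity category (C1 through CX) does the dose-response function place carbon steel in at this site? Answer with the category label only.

carbon steel: temperature factor f = +0.150·(-19.8) = -2.9700
  SO₂ term: 1.77·128.2^0.52·exp(0.02·45-2.9700) = 2.787
  Cl⁻ term: 0.102·357.2^0.62·exp(0.033·45+0.04·-9.8) = 11.64
  sum: 2.787 + 11.64 → r_corr = 14.43 μm/a
14.4 μm/a falls in (1.3, 25] for carbon steel → category C2

C2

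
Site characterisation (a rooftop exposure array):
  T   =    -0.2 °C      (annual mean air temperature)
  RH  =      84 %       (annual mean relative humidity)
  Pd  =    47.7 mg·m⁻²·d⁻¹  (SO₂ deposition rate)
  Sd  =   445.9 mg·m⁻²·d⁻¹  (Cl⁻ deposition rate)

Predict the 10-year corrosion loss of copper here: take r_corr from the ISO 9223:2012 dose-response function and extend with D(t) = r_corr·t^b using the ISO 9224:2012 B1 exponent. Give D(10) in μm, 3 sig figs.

copper: f(T) = +0.126·(T−10) [T≤10 °C] = -1.2852
  sulphur-dioxide contribution → 0.5687 μm/a
  chloride contribution → 1.084 μm/a
  total first-year rate 1.653 μm/a
Power-law: D(10) = r_corr · 10^0.667
  D(10) = 1.653 × 10^0.667 = 1.653 × 4.645 = 7.678 μm

D(10) = 7.68 μm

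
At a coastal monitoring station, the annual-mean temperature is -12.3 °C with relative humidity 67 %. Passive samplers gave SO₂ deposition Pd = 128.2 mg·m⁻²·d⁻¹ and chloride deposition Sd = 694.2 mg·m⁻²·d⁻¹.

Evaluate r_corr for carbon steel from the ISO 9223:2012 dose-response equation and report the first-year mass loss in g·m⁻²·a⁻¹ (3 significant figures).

carbon steel: f(T) = +0.150·(T−10) [T≤10 °C] = -3.3450
  Pd branch = 1.77·Pd^0.52·e^(0.02·RH+f) = 2.974 μm/a
  Sd branch = 0.102·Sd^0.62·e^(0.033·RH+0.04·T) = 32.88 μm/a
  sum: 2.974 + 32.88 → r_corr = 35.85 μm/a
Convert to mass loss: 35.85 μm/a × 7.85 g/cm³ = 281.4 g·m⁻²·a⁻¹

r_corr = 281 g·m⁻²·a⁻¹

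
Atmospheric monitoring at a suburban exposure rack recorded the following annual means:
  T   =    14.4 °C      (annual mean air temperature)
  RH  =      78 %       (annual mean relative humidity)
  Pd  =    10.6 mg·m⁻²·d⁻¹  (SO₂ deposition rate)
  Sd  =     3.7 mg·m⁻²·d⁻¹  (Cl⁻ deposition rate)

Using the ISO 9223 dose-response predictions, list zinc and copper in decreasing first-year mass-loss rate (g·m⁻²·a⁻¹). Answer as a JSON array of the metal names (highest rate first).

zinc: temperature factor f = -0.071·(4.4) = -0.3124
  SO₂ term: 0.0129·10.6^0.44·exp(0.046·78-0.3124) = 0.9645
  Sd branch = 0.0175·Sd^0.57·e^(0.008·RH+0.085·T) = 0.2341 μm/a
  sum: 0.9645 + 0.2341 → r_corr = 1.199 μm/a
  mass loss = 1.199 μm/a × 7.14 g/cm³ = 8.558 g·m⁻²·a⁻¹
copper: temperature factor f = -0.080·(4.4) = -0.3520
  SO₂ term: 0.0053·10.6^0.26·exp(0.059·78-0.3520) = 0.6864
  Cl⁻ term: 0.01025·3.7^0.27·exp(0.036·78+0.049·14.4) = 0.4899
  sum: 0.6864 + 0.4899 → r_corr = 1.176 μm/a
  mass loss = 1.176 μm/a × 8.96 g/cm³ = 10.54 g·m⁻²·a⁻¹
Ordering by g·m⁻²·a⁻¹: copper (10.5) > zinc (8.56)

["copper", "zinc"]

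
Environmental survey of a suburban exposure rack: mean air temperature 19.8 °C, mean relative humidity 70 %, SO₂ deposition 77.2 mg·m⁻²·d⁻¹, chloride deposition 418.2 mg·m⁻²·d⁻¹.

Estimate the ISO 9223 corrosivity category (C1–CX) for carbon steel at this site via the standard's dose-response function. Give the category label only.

carbon steel: T>10 °C ⇒ hinge -0.054·(19.8−10) = -0.5292
  SO₂ term: 1.77·77.2^0.52·exp(0.02·70-0.5292) = 40.52
  Sd branch = 0.102·Sd^0.62·e^(0.033·RH+0.04·T) = 95.73 μm/a
  r_corr = 40.52 + 95.73 = 136.3 μm/a
ISO 9223 Table 2 (carbon steel): 80 < 136 ≤ 200 μm/a ⇒ C5

C5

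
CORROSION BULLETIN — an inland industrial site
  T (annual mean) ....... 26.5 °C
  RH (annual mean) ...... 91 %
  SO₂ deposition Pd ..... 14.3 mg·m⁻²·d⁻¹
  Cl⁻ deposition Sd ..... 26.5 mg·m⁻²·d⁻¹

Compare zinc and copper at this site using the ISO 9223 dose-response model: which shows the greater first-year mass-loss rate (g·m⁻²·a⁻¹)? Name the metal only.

zinc: T>10 °C ⇒ hinge -0.071·(26.5−10) = -1.1715
  Pd branch = 0.0129·Pd^0.44·e^(0.046·RH+f) = 0.8475 μm/a
  Cl⁻ term: 0.0175·26.5^0.57·exp(0.008·91+0.085·26.5) = 2.232
  r_corr = 0.8475 + 2.232 = 3.08 μm/a
  mass loss = 3.08 μm/a × 7.14 g/cm³ = 21.99 g·m⁻²·a⁻¹
copper: T>10 °C ⇒ hinge -0.080·(26.5−10) = -1.3200
  SO₂ term: 0.0053·14.3^0.26·exp(0.059·91-1.3200) = 0.6069
  Cl⁻ term: 0.01025·26.5^0.27·exp(0.036·91+0.049·26.5) = 2.408
  r_corr = 0.6069 + 2.408 = 3.015 μm/a
  mass loss = 3.015 μm/a × 8.96 g/cm³ = 27.01 g·m⁻²·a⁻¹
Ordering by g·m⁻²·a⁻¹: copper (27) > zinc (22)

copper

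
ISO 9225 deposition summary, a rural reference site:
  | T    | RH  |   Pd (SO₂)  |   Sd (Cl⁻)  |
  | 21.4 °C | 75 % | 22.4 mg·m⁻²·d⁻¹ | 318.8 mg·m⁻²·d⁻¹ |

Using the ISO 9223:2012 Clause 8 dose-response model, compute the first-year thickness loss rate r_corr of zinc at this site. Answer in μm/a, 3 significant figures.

zinc: T>10 °C ⇒ hinge -0.071·(21.4−10) = -0.8094
  Pd branch = 0.0129·Pd^0.44·e^(0.046·RH+f) = 0.7104 μm/a
  Cl⁻ term: 0.0175·318.8^0.57·exp(0.008·75+0.085·21.4) = 5.255
  sum: 0.7104 + 5.255 → r_corr = 5.966 μm/a

r_corr = 5.97 μm/a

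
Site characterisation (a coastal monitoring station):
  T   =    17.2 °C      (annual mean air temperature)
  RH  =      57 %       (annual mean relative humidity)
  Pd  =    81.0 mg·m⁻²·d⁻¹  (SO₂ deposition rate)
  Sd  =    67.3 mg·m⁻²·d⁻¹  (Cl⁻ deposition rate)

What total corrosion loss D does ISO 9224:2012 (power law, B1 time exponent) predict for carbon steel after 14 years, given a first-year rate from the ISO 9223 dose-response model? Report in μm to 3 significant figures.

D(14) = 219 μm

carbon steel: temperature factor f = -0.054·(7.2) = -0.3888
  sulphur-dioxide contribution → 36.87 μm/a
  chloride contribution → 18.1 μm/a
  ⇒ r_corr(carbon steel) = 54.97 μm/a
Power-law: D(14) = r_corr · 14^0.523
  D(14) = 54.97 × 14^0.523 = 54.97 × 3.976 = 218.5 μm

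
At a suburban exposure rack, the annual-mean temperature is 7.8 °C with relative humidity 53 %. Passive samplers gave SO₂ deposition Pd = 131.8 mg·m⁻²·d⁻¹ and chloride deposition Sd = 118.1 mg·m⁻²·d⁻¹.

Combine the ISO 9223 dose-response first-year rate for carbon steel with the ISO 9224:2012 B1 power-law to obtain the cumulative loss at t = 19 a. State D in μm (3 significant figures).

carbon steel: T≤10 °C ⇒ hinge +0.150·(7.8−10) = -0.3300
  Pd branch = 1.77·Pd^0.52·e^(0.02·RH+f) = 46.49 μm/a
  Sd branch = 0.102·Sd^0.62·e^(0.033·RH+0.04·T) = 15.43 μm/a
  r_corr = 46.49 + 15.43 = 61.92 μm/a
ISO 9224: D(t) = r_corr · t^b with b = 0.523 (carbon steel, B1)
  D(19) = 61.92 × 19^0.523 = 61.92 × 4.664 = 288.8 μm

D(19) = 289 μm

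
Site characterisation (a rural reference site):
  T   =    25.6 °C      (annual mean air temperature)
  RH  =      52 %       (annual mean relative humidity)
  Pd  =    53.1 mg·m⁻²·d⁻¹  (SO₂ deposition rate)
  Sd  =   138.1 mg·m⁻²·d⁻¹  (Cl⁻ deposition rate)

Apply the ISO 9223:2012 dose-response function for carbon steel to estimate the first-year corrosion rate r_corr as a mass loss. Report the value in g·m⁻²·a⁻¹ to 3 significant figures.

carbon steel: T>10 °C ⇒ hinge -0.054·(25.6−10) = -0.8424
  sulphur-dioxide contribution → 17.02 μm/a
  chloride contribution → 33.53 μm/a
  total first-year rate 50.55 μm/a
Convert to mass loss: 50.55 μm/a × 7.85 g/cm³ = 396.8 g·m⁻²·a⁻¹

r_corr = 397 g·m⁻²·a⁻¹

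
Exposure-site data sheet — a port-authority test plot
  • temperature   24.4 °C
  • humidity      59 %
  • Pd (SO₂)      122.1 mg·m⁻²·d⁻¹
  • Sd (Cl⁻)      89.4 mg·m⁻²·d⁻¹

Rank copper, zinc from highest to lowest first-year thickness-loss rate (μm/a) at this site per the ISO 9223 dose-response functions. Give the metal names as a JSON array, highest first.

["zinc", "copper"]

copper: f(T) = -0.080·(T−10) [T>10 °C] = -1.1520
  SO₂ term: 0.0053·122.1^0.26·exp(0.059·59-1.1520) = 0.1898
  Sd branch = 0.01025·Sd^0.27·e^(0.036·RH+0.049·T) = 0.9534 μm/a
  r_corr = 0.1898 + 0.9534 = 1.143 μm/a
zinc: temperature factor f = -0.071·(14.4) = -1.0224
  Pd branch = 0.0129·Pd^0.44·e^(0.046·RH+f) = 0.58 μm/a
  Cl⁻ term: 0.0175·89.4^0.57·exp(0.008·59+0.085·24.4) = 2.891
  sum: 0.58 + 2.891 → r_corr = 3.471 μm/a
Ordering by μm/a: zinc (3.47) > copper (1.14)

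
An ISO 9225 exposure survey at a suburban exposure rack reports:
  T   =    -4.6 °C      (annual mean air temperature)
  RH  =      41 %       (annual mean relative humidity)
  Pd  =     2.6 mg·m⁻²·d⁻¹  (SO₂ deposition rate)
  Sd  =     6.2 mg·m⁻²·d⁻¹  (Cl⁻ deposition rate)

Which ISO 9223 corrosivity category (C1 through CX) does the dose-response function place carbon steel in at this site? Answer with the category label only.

carbon steel: f(T) = +0.150·(T−10) [T≤10 °C] = -2.1900
  SO₂ term: 1.77·2.6^0.52·exp(0.02·41-2.1900) = 0.7392
  Cl⁻ term: 0.102·6.2^0.62·exp(0.033·41+0.04·-4.6) = 1.018
  r_corr = 0.7392 + 1.018 = 1.757 μm/a
Category bounds: 1.3…25 μm/a bracket r_corr ⇒ C2

C2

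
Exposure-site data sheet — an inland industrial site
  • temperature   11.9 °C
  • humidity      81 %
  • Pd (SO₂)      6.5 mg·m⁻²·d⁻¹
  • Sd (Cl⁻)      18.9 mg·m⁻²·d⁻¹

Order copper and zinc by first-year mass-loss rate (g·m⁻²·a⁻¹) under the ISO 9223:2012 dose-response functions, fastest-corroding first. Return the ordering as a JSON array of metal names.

copper: temperature factor f = -0.080·(1.9) = -0.1520
  sulphur-dioxide contribution → 0.8813 μm/a
  chloride contribution → 0.7499 μm/a
  total first-year rate 1.631 μm/a
  mass loss = 1.631 μm/a × 8.96 g/cm³ = 14.62 g·m⁻²·a⁻¹
zinc: T>10 °C ⇒ hinge -0.071·(11.9−10) = -0.1349
  sulphur-dioxide contribution → 1.066 μm/a
  chloride contribution → 0.4913 μm/a
  total first-year rate 1.558 μm/a
  mass loss = 1.558 μm/a × 7.14 g/cm³ = 11.12 g·m⁻²·a⁻¹
Ordering by g·m⁻²·a⁻¹: copper (14.6) > zinc (11.1)

["copper", "zinc"]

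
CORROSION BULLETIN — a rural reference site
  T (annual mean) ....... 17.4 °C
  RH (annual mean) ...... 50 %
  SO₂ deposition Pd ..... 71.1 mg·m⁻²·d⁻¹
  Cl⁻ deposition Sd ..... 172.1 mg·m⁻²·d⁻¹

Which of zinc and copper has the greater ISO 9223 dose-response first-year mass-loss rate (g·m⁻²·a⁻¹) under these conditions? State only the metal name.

zinc

zinc: T>10 °C ⇒ hinge -0.071·(17.4−10) = -0.5254
  Pd branch = 0.0129·Pd^0.44·e^(0.046·RH+f) = 0.4967 μm/a
  Sd branch = 0.0175·Sd^0.57·e^(0.008·RH+0.085·T) = 2.155 μm/a
  r_corr = 0.4967 + 2.155 = 2.652 μm/a
  mass loss = 2.652 μm/a × 7.14 g/cm³ = 18.93 g·m⁻²·a⁻¹
copper: T>10 °C ⇒ hinge -0.080·(17.4−10) = -0.5920
  Pd branch = 0.0053·Pd^0.26·e^(0.059·RH+f) = 0.1698 μm/a
  Sd branch = 0.01025·Sd^0.27·e^(0.036·RH+0.049·T) = 0.584 μm/a
  r_corr = 0.1698 + 0.584 = 0.7537 μm/a
  mass loss = 0.7537 μm/a × 8.96 g/cm³ = 6.753 g·m⁻²·a⁻¹
Ordering by g·m⁻²·a⁻¹: zinc (18.9) > copper (6.75)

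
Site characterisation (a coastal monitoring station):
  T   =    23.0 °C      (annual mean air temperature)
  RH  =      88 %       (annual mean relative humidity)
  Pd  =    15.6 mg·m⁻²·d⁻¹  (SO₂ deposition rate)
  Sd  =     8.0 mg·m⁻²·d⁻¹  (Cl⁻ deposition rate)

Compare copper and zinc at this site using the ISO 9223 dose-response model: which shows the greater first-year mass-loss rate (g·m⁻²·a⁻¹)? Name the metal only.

copper

copper: T>10 °C ⇒ hinge -0.080·(23.0−10) = -1.0400
  SO₂ term: 0.0053·15.6^0.26·exp(0.059·88-1.0400) = 0.6881
  Cl⁻ term: 0.01025·8.0^0.27·exp(0.036·88+0.049·23.0) = 1.318
  sum: 0.6881 + 1.318 → r_corr = 2.006 μm/a
  mass loss = 2.006 μm/a × 8.96 g/cm³ = 17.97 g·m⁻²·a⁻¹
zinc: T>10 °C ⇒ hinge -0.071·(23.0−10) = -0.9230
  Pd branch = 0.0129·Pd^0.44·e^(0.046·RH+f) = 0.9834 μm/a
  Sd branch = 0.0175·Sd^0.57·e^(0.008·RH+0.085·T) = 0.8177 μm/a
  r_corr = 0.9834 + 0.8177 = 1.801 μm/a
  mass loss = 1.801 μm/a × 7.14 g/cm³ = 12.86 g·m⁻²·a⁻¹
Ordering by g·m⁻²·a⁻¹: copper (18) > zinc (12.9)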